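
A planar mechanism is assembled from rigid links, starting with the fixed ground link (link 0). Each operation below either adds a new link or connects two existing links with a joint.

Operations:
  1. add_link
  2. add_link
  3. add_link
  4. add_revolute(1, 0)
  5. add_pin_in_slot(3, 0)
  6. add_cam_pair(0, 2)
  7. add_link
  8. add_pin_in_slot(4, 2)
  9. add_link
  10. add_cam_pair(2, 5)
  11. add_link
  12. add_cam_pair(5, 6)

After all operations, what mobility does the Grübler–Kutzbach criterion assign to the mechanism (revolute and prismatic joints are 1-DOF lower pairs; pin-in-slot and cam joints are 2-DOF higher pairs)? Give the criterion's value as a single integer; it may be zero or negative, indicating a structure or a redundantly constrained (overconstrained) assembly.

link 0 = ground. State L|J1|J2 = 1|0|0
+link1  2|0|0
+link2  3|0|0
+link3  4|0|0
R(1,0) f=1→J1  4|1|0
PS(3,0) f=2→J2  4|1|1
C(0,2) f=2→J2  4|1|2
+link4  5|1|2
PS(4,2) f=2→J2  5|1|3
+link5  6|1|3
C(2,5) f=2→J2  6|1|4
+link6  7|1|4
C(5,6) f=2→J2  7|1|5
M = 3(7−1)−2·1−5 = 18−2−5 = 11

M = 11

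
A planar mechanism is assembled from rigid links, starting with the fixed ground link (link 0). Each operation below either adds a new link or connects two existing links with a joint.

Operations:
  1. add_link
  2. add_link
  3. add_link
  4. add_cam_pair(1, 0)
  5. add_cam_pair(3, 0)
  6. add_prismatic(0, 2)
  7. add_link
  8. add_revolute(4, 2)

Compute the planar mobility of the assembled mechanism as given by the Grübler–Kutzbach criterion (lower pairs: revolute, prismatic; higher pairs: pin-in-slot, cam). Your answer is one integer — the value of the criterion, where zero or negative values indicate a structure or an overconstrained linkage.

[1;0;0] (link 0 is ground)
L+ [2;0;0]
L+ [3;0;0]
L+ [4;0;0]
C(1,0)∈J2 [4;0;1]
C(3,0)∈J2 [4;0;2]
P(0,2)∈J1 [4;1;2]
L+ [5;1;2]
R(4,2)∈J1 [5;2;2]
mobility = 12 − 4 − 2 = 6

M = 6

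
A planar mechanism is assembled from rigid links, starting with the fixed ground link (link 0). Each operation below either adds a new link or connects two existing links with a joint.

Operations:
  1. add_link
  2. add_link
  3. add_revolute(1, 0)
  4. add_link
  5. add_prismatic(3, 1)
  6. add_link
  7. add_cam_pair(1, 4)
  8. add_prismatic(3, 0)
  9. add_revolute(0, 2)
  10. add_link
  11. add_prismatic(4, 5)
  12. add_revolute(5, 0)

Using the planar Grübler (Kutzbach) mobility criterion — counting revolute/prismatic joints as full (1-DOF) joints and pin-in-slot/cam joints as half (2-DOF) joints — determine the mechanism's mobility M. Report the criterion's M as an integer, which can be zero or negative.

M = 2

[1;0;0] (link 0 is ground)
L+ [2;0;0]
L+ [3;0;0]
R(1,0)∈J1 [3;1;0]
L+ [4;1;0]
P(3,1)∈J1 [4;2;0]
L+ [5;2;0]
C(1,4)∈J2 [5;2;1]
P(3,0)∈J1 [5;3;1]
R(0,2)∈J1 [5;4;1]
L+ [6;4;1]
P(4,5)∈J1 [6;5;1]
R(5,0)∈J1 [6;6;1]
mobility = 15 − 12 − 1 = 2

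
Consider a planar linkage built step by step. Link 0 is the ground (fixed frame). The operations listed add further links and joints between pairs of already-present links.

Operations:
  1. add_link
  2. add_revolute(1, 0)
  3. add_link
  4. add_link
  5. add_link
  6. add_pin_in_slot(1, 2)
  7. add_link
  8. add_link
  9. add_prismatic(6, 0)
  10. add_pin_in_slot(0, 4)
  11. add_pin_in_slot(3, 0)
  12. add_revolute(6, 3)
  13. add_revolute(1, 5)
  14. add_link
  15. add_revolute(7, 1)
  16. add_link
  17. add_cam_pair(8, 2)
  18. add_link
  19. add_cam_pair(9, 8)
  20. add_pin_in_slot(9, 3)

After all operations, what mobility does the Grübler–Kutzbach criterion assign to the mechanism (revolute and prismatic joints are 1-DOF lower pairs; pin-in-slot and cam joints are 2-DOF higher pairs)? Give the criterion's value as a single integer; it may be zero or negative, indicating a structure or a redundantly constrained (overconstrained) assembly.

[1;0;0] (link 0 is ground)
L+ [2;0;0]
R(1,0)∈J1 [2;1;0]
L+ [3;1;0]
L+ [4;1;0]
L+ [5;1;0]
PS(1,2)∈J2 [5;1;1]
L+ [6;1;1]
L+ [7;1;1]
P(6,0)∈J1 [7;2;1]
PS(0,4)∈J2 [7;2;2]
PS(3,0)∈J2 [7;2;3]
R(6,3)∈J1 [7;3;3]
R(1,5)∈J1 [7;4;3]
L+ [8;4;3]
R(7,1)∈J1 [8;5;3]
L+ [9;5;3]
C(8,2)∈J2 [9;5;4]
L+ [10;5;4]
C(9,8)∈J2 [10;5;5]
PS(9,3)∈J2 [10;5;6]
mobility = 27 − 10 − 6 = 11

M = 11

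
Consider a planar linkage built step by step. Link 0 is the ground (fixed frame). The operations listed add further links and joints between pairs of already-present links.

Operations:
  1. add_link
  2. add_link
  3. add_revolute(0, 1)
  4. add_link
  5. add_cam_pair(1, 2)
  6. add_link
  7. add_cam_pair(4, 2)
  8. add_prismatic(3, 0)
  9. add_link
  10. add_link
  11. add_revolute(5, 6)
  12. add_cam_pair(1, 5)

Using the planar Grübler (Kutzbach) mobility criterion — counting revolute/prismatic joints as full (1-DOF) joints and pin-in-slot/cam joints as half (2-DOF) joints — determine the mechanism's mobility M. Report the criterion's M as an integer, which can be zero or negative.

L=1 J1=0 J2=0
add link → L=2 J1=0 J2=0
add link → L=3 J1=0 J2=0
R@0,1 dof=1 J1 → L=3 J1=1 J2=0
add link → L=4 J1=1 J2=0
C@1,2 dof=2 J2 → L=4 J1=1 J2=1
add link → L=5 J1=1 J2=1
C@4,2 dof=2 J2 → L=5 J1=1 J2=2
P@3,0 dof=1 J1 → L=5 J1=2 J2=2
add link → L=6 J1=2 J2=2
add link → L=7 J1=2 J2=2
R@5,6 dof=1 J1 → L=7 J1=3 J2=2
C@1,5 dof=2 J2 → L=7 J1=3 J2=3
M=3(L−1)−2J1−J2=3·6−2·3−3=9

M = 9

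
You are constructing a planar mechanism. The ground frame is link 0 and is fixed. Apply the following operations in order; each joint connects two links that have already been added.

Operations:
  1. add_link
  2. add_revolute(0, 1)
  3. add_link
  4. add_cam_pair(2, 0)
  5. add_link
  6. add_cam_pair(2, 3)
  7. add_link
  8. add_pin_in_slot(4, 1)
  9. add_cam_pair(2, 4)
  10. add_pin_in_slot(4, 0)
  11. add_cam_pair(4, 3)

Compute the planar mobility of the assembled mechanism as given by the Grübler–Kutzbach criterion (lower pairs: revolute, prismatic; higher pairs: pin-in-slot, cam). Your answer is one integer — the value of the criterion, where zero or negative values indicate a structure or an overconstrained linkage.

M = 4

[1;0;0] (link 0 is ground)
L+ [2;0;0]
R(0,1)∈J1 [2;1;0]
L+ [3;1;0]
C(2,0)∈J2 [3;1;1]
L+ [4;1;1]
C(2,3)∈J2 [4;1;2]
L+ [5;1;2]
PS(4,1)∈J2 [5;1;3]
C(2,4)∈J2 [5;1;4]
PS(4,0)∈J2 [5;1;5]
C(4,3)∈J2 [5;1;6]
mobility = 12 − 2 − 6 = 4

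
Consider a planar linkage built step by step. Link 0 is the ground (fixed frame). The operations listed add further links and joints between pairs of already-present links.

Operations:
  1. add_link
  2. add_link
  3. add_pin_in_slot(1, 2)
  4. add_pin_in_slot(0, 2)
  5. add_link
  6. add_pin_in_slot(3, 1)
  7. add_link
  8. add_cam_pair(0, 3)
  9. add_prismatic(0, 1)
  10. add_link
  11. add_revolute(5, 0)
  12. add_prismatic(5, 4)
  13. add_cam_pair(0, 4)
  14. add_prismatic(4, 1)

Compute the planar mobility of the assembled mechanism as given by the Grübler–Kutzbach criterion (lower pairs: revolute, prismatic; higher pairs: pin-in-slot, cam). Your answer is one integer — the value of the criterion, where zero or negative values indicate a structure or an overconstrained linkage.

L=1 J1=0 J2=0
add link → L=2 J1=0 J2=0
add link → L=3 J1=0 J2=0
PS@1,2 dof=2 J2 → L=3 J1=0 J2=1
PS@0,2 dof=2 J2 → L=3 J1=0 J2=2
add link → L=4 J1=0 J2=2
PS@3,1 dof=2 J2 → L=4 J1=0 J2=3
add link → L=5 J1=0 J2=3
C@0,3 dof=2 J2 → L=5 J1=0 J2=4
P@0,1 dof=1 J1 → L=5 J1=1 J2=4
add link → L=6 J1=1 J2=4
R@5,0 dof=1 J1 → L=6 J1=2 J2=4
P@5,4 dof=1 J1 → L=6 J1=3 J2=4
C@0,4 dof=2 J2 → L=6 J1=3 J2=5
P@4,1 dof=1 J1 → L=6 J1=4 J2=5
M=3(L−1)−2J1−J2=3·5−2·4−5=2

M = 2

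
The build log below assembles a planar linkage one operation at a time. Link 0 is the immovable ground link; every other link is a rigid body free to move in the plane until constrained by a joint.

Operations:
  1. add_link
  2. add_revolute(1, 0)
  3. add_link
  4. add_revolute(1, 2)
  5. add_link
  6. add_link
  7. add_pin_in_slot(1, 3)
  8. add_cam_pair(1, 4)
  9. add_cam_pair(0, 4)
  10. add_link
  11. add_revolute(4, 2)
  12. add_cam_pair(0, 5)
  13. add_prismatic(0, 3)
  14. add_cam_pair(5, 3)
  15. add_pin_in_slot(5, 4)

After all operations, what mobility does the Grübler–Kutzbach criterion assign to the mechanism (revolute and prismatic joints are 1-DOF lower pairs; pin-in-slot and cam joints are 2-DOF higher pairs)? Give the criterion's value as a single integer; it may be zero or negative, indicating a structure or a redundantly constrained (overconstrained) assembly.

M = 1

(L,J1,J2)=(1,0,0); link0 fixed
link1: (2,0,0)
R 1-0 [J1]: (2,1,0)
link2: (3,1,0)
R 1-2 [J1]: (3,2,0)
link3: (4,2,0)
link4: (5,2,0)
PS 1-3 [J2]: (5,2,1)
C 1-4 [J2]: (5,2,2)
C 0-4 [J2]: (5,2,3)
link5: (6,2,3)
R 4-2 [J1]: (6,3,3)
C 0-5 [J2]: (6,3,4)
P 0-3 [J1]: (6,4,4)
C 5-3 [J2]: (6,4,5)
PS 5-4 [J2]: (6,4,6)
Grübler: 3·5 − 2·4 − 6 = 1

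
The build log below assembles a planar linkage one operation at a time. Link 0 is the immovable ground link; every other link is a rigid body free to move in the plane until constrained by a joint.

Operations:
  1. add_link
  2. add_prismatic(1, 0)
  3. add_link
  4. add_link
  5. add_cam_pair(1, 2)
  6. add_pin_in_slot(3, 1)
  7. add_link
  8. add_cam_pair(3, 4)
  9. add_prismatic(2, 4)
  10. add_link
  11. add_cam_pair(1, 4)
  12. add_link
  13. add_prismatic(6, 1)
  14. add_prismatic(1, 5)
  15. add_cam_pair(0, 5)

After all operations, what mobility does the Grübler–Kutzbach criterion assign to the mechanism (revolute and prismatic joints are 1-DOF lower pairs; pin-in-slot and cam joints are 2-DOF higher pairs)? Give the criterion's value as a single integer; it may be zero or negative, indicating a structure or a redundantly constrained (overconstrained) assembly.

M = 5

link 0 = ground. State L|J1|J2 = 1|0|0
+link1  2|0|0
P(1,0) f=1→J1  2|1|0
+link2  3|1|0
+link3  4|1|0
C(1,2) f=2→J2  4|1|1
PS(3,1) f=2→J2  4|1|2
+link4  5|1|2
C(3,4) f=2→J2  5|1|3
P(2,4) f=1→J1  5|2|3
+link5  6|2|3
C(1,4) f=2→J2  6|2|4
+link6  7|2|4
P(6,1) f=1→J1  7|3|4
P(1,5) f=1→J1  7|4|4
C(0,5) f=2→J2  7|4|5
M = 3(7−1)−2·4−5 = 18−8−5 = 5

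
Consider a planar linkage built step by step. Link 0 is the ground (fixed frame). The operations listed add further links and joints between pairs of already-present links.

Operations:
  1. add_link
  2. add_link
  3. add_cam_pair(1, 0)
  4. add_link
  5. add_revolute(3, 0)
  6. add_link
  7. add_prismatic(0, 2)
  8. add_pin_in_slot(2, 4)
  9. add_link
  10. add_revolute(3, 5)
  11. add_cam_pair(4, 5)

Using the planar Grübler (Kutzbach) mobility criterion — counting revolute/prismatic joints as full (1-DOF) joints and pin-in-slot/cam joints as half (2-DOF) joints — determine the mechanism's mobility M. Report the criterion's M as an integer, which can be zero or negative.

ground; <1,0,0>
#1 <2,0,0>
#2 <3,0,0>
C:1↔0 J2 <3,0,1>
#3 <4,0,1>
R:3↔0 J1 <4,1,1>
#4 <5,1,1>
P:0↔2 J1 <5,2,1>
PS:2↔4 J2 <5,2,2>
#5 <6,2,2>
R:3↔5 J1 <6,3,2>
C:4↔5 J2 <6,3,3>
3×5 − 2×3 − 1×3 = 6

M = 6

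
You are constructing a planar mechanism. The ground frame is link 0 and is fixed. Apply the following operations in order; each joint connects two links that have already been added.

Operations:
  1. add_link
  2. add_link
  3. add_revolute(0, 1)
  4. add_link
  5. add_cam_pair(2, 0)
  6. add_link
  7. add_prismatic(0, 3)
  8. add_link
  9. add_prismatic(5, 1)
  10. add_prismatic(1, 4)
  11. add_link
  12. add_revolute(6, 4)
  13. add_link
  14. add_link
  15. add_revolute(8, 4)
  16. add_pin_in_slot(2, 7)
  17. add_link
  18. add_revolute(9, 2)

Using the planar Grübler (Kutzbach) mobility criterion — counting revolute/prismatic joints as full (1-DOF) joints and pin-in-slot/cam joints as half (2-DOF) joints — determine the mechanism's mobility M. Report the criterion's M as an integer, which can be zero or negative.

M = 11

[1;0;0] (link 0 is ground)
L+ [2;0;0]
L+ [3;0;0]
R(0,1)∈J1 [3;1;0]
L+ [4;1;0]
C(2,0)∈J2 [4;1;1]
L+ [5;1;1]
P(0,3)∈J1 [5;2;1]
L+ [6;2;1]
P(5,1)∈J1 [6;3;1]
P(1,4)∈J1 [6;4;1]
L+ [7;4;1]
R(6,4)∈J1 [7;5;1]
L+ [8;5;1]
L+ [9;5;1]
R(8,4)∈J1 [9;6;1]
PS(2,7)∈J2 [9;6;2]
L+ [10;6;2]
R(9,2)∈J1 [10;7;2]
mobility = 27 − 14 − 2 = 11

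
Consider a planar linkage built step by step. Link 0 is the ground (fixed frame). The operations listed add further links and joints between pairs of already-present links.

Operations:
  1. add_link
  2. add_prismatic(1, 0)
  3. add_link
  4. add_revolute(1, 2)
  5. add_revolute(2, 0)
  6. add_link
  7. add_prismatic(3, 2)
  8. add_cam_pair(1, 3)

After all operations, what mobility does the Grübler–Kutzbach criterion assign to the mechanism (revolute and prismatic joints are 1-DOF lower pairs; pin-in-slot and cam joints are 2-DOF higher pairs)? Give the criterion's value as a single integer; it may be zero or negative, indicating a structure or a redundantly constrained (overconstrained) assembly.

M = 0

ground; <1,0,0>
#1 <2,0,0>
P:1↔0 J1 <2,1,0>
#2 <3,1,0>
R:1↔2 J1 <3,2,0>
R:2↔0 J1 <3,3,0>
#3 <4,3,0>
P:3↔2 J1 <4,4,0>
C:1↔3 J2 <4,4,1>
3×3 − 2×4 − 1×1 = 0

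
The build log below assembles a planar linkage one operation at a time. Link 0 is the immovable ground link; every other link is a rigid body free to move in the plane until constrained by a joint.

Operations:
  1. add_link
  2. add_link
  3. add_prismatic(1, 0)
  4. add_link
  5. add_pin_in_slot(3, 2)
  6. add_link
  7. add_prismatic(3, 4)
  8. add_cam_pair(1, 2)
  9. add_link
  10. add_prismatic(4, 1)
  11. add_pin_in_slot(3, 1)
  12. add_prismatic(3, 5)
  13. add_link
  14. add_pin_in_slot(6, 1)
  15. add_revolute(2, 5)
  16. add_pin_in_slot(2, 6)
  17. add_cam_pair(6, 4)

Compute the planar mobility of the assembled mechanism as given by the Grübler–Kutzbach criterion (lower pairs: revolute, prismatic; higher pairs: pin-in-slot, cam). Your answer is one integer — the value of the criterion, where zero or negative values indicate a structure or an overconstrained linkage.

M = 2

(L,J1,J2)=(1,0,0); link0 fixed
link1: (2,0,0)
link2: (3,0,0)
P 1-0 [J1]: (3,1,0)
link3: (4,1,0)
PS 3-2 [J2]: (4,1,1)
link4: (5,1,1)
P 3-4 [J1]: (5,2,1)
C 1-2 [J2]: (5,2,2)
link5: (6,2,2)
P 4-1 [J1]: (6,3,2)
PS 3-1 [J2]: (6,3,3)
P 3-5 [J1]: (6,4,3)
link6: (7,4,3)
PS 6-1 [J2]: (7,4,4)
R 2-5 [J1]: (7,5,4)
PS 2-6 [J2]: (7,5,5)
C 6-4 [J2]: (7,5,6)
Grübler: 3·6 − 2·5 − 6 = 2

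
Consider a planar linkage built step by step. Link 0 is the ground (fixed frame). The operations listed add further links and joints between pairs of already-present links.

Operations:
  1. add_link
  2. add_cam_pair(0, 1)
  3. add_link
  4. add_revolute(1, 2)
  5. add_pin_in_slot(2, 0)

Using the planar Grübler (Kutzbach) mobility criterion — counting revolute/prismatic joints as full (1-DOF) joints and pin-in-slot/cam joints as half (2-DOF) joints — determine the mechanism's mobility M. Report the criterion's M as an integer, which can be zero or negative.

M = 2

ground; <1,0,0>
#1 <2,0,0>
C:0↔1 J2 <2,0,1>
#2 <3,0,1>
R:1↔2 J1 <3,1,1>
PS:2↔0 J2 <3,1,2>
3×2 − 2×1 − 1×2 = 2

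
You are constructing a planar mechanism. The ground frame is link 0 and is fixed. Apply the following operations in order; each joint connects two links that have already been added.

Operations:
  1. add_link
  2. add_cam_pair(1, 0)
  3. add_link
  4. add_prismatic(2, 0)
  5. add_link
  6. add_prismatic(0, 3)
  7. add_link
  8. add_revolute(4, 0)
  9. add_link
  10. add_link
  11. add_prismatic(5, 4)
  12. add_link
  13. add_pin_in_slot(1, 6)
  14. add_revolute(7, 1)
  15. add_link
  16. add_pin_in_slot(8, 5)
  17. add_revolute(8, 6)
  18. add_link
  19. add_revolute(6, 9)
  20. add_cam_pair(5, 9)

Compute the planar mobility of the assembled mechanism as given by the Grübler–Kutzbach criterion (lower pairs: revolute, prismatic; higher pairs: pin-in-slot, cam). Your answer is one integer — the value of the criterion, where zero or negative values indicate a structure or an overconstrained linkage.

(L,J1,J2)=(1,0,0); link0 fixed
link1: (2,0,0)
C 1-0 [J2]: (2,0,1)
link2: (3,0,1)
P 2-0 [J1]: (3,1,1)
link3: (4,1,1)
P 0-3 [J1]: (4,2,1)
link4: (5,2,1)
R 4-0 [J1]: (5,3,1)
link5: (6,3,1)
link6: (7,3,1)
P 5-4 [J1]: (7,4,1)
link7: (8,4,1)
PS 1-6 [J2]: (8,4,2)
R 7-1 [J1]: (8,5,2)
link8: (9,5,2)
PS 8-5 [J2]: (9,5,3)
R 8-6 [J1]: (9,6,3)
link9: (10,6,3)
R 6-9 [J1]: (10,7,3)
C 5-9 [J2]: (10,7,4)
Grübler: 3·9 − 2·7 − 4 = 9

M = 9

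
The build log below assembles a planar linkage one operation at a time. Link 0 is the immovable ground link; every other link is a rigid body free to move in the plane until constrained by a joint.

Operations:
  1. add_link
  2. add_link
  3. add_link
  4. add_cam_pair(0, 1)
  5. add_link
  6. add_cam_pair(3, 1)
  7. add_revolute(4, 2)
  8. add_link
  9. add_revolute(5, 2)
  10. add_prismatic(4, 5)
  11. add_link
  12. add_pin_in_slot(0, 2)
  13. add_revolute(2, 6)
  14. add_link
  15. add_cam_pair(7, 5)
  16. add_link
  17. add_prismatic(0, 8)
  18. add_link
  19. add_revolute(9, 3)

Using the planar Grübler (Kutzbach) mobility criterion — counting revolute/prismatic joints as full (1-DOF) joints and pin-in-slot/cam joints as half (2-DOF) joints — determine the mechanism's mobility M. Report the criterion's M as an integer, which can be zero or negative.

M = 11

link 0 = ground. State L|J1|J2 = 1|0|0
+link1  2|0|0
+link2  3|0|0
+link3  4|0|0
C(0,1) f=2→J2  4|0|1
+link4  5|0|1
C(3,1) f=2→J2  5|0|2
R(4,2) f=1→J1  5|1|2
+link5  6|1|2
R(5,2) f=1→J1  6|2|2
P(4,5) f=1→J1  6|3|2
+link6  7|3|2
PS(0,2) f=2→J2  7|3|3
R(2,6) f=1→J1  7|4|3
+link7  8|4|3
C(7,5) f=2→J2  8|4|4
+link8  9|4|4
P(0,8) f=1→J1  9|5|4
+link9  10|5|4
R(9,3) f=1→J1  10|6|4
M = 3(10−1)−2·6−4 = 27−12−4 = 11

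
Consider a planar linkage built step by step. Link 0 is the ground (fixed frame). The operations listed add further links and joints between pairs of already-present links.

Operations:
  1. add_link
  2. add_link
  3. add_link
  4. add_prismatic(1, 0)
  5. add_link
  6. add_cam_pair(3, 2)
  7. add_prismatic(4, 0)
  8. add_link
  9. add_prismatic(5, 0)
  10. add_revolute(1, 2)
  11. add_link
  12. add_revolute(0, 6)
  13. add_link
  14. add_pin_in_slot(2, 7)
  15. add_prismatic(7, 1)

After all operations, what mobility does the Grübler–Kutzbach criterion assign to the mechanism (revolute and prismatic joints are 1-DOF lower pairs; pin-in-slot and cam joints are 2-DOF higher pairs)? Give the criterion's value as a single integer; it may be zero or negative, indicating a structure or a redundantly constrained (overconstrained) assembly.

ground; <1,0,0>
#1 <2,0,0>
#2 <3,0,0>
#3 <4,0,0>
P:1↔0 J1 <4,1,0>
#4 <5,1,0>
C:3↔2 J2 <5,1,1>
P:4↔0 J1 <5,2,1>
#5 <6,2,1>
P:5↔0 J1 <6,3,1>
R:1↔2 J1 <6,4,1>
#6 <7,4,1>
R:0↔6 J1 <7,5,1>
#7 <8,5,1>
PS:2↔7 J2 <8,5,2>
P:7↔1 J1 <8,6,2>
3×7 − 2×6 − 1×2 = 7

M = 7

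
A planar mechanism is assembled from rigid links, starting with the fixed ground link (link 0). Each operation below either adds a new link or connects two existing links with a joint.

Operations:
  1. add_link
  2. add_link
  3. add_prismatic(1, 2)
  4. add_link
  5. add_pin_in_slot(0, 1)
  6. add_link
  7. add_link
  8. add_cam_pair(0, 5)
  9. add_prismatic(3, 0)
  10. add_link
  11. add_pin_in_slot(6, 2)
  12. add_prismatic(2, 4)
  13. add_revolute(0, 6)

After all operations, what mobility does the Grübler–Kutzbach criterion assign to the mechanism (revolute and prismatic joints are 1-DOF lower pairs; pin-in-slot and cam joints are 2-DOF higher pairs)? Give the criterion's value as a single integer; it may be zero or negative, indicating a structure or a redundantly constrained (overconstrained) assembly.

[1;0;0] (link 0 is ground)
L+ [2;0;0]
L+ [3;0;0]
P(1,2)∈J1 [3;1;0]
L+ [4;1;0]
PS(0,1)∈J2 [4;1;1]
L+ [5;1;1]
L+ [6;1;1]
C(0,5)∈J2 [6;1;2]
P(3,0)∈J1 [6;2;2]
L+ [7;2;2]
PS(6,2)∈J2 [7;2;3]
P(2,4)∈J1 [7;3;3]
R(0,6)∈J1 [7;4;3]
mobility = 18 − 8 − 3 = 7

M = 7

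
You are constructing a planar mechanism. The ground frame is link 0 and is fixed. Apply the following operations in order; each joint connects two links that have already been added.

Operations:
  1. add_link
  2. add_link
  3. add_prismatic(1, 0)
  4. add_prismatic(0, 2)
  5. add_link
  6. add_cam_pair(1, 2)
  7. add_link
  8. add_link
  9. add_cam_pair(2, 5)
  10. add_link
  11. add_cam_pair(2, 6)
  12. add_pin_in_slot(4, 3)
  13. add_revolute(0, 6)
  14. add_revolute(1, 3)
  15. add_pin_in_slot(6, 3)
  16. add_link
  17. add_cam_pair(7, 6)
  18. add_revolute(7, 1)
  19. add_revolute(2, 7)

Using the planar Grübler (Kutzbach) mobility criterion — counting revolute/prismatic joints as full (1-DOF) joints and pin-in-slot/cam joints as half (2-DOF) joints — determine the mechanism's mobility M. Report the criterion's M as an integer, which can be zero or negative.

M = 3

ground; <1,0,0>
#1 <2,0,0>
#2 <3,0,0>
P:1↔0 J1 <3,1,0>
P:0↔2 J1 <3,2,0>
#3 <4,2,0>
C:1↔2 J2 <4,2,1>
#4 <5,2,1>
#5 <6,2,1>
C:2↔5 J2 <6,2,2>
#6 <7,2,2>
C:2↔6 J2 <7,2,3>
PS:4↔3 J2 <7,2,4>
R:0↔6 J1 <7,3,4>
R:1↔3 J1 <7,4,4>
PS:6↔3 J2 <7,4,5>
#7 <8,4,5>
C:7↔6 J2 <8,4,6>
R:7↔1 J1 <8,5,6>
R:2↔7 J1 <8,6,6>
3×7 − 2×6 − 1×6 = 3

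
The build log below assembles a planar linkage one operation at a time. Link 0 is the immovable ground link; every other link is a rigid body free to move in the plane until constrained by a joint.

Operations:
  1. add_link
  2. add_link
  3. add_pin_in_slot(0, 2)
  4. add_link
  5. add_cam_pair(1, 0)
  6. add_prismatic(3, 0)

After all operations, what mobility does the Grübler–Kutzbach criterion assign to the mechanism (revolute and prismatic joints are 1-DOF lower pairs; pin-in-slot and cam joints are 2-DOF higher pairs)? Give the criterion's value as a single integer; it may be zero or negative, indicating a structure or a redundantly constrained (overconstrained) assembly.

(L,J1,J2)=(1,0,0); link0 fixed
link1: (2,0,0)
link2: (3,0,0)
PS 0-2 [J2]: (3,0,1)
link3: (4,0,1)
C 1-0 [J2]: (4,0,2)
P 3-0 [J1]: (4,1,2)
Grübler: 3·3 − 2·1 − 2 = 5

M = 5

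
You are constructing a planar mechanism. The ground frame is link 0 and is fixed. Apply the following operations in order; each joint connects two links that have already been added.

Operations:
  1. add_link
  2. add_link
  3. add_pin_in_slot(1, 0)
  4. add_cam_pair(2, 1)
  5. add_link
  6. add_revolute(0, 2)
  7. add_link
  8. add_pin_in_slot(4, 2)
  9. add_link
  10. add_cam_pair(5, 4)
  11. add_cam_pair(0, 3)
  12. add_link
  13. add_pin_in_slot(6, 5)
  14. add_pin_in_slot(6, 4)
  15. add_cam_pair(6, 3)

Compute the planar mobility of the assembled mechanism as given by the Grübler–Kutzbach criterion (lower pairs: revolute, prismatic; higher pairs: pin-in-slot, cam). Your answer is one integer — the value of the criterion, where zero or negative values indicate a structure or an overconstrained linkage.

M = 8

L=1 J1=0 J2=0
add link → L=2 J1=0 J2=0
add link → L=3 J1=0 J2=0
PS@1,0 dof=2 J2 → L=3 J1=0 J2=1
C@2,1 dof=2 J2 → L=3 J1=0 J2=2
add link → L=4 J1=0 J2=2
R@0,2 dof=1 J1 → L=4 J1=1 J2=2
add link → L=5 J1=1 J2=2
PS@4,2 dof=2 J2 → L=5 J1=1 J2=3
add link → L=6 J1=1 J2=3
C@5,4 dof=2 J2 → L=6 J1=1 J2=4
C@0,3 dof=2 J2 → L=6 J1=1 J2=5
add link → L=7 J1=1 J2=5
PS@6,5 dof=2 J2 → L=7 J1=1 J2=6
PS@6,4 dof=2 J2 → L=7 J1=1 J2=7
C@6,3 dof=2 J2 → L=7 J1=1 J2=8
M=3(L−1)−2J1−J2=3·6−2·1−8=8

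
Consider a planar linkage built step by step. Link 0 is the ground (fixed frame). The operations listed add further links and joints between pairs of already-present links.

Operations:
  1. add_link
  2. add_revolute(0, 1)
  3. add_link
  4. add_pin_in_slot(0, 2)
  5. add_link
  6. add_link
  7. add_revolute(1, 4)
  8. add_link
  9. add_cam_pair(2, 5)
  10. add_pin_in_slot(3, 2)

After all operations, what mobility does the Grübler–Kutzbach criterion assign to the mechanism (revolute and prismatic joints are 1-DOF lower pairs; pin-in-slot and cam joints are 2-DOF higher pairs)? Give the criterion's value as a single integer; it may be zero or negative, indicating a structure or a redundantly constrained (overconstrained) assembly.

[1;0;0] (link 0 is ground)
L+ [2;0;0]
R(0,1)∈J1 [2;1;0]
L+ [3;1;0]
PS(0,2)∈J2 [3;1;1]
L+ [4;1;1]
L+ [5;1;1]
R(1,4)∈J1 [5;2;1]
L+ [6;2;1]
C(2,5)∈J2 [6;2;2]
PS(3,2)∈J2 [6;2;3]
mobility = 15 − 4 − 3 = 8

M = 8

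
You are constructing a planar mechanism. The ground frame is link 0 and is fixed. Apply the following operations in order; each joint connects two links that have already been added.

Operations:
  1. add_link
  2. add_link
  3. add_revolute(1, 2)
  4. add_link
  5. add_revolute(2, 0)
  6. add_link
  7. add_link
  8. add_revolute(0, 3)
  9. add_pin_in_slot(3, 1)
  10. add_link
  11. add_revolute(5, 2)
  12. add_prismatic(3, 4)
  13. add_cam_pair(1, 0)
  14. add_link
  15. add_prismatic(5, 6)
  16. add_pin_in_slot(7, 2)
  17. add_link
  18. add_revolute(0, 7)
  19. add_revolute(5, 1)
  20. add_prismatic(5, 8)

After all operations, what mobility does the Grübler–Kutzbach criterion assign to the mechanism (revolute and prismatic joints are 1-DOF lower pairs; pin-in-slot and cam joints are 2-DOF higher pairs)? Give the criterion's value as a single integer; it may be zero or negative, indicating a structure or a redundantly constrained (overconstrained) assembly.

M = 3

L=1 J1=0 J2=0
add link → L=2 J1=0 J2=0
add link → L=3 J1=0 J2=0
R@1,2 dof=1 J1 → L=3 J1=1 J2=0
add link → L=4 J1=1 J2=0
R@2,0 dof=1 J1 → L=4 J1=2 J2=0
add link → L=5 J1=2 J2=0
add link → L=6 J1=2 J2=0
R@0,3 dof=1 J1 → L=6 J1=3 J2=0
PS@3,1 dof=2 J2 → L=6 J1=3 J2=1
add link → L=7 J1=3 J2=1
R@5,2 dof=1 J1 → L=7 J1=4 J2=1
P@3,4 dof=1 J1 → L=7 J1=5 J2=1
C@1,0 dof=2 J2 → L=7 J1=5 J2=2
add link → L=8 J1=5 J2=2
P@5,6 dof=1 J1 → L=8 J1=6 J2=2
PS@7,2 dof=2 J2 → L=8 J1=6 J2=3
add link → L=9 J1=6 J2=3
R@0,7 dof=1 J1 → L=9 J1=7 J2=3
R@5,1 dof=1 J1 → L=9 J1=8 J2=3
P@5,8 dof=1 J1 → L=9 J1=9 J2=3
M=3(L−1)−2J1−J2=3·8−2·9−3=3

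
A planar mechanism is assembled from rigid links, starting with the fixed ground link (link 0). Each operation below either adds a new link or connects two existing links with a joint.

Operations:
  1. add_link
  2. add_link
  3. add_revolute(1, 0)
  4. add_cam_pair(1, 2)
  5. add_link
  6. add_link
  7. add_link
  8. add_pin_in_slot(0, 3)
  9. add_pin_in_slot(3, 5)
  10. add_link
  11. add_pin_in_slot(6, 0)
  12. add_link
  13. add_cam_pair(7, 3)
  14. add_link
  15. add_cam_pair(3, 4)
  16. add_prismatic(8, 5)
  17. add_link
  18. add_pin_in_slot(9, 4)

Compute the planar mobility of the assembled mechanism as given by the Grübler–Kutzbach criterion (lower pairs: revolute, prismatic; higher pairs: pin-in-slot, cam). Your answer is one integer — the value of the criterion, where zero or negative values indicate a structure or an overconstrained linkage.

M = 16

link 0 = ground. State L|J1|J2 = 1|0|0
+link1  2|0|0
+link2  3|0|0
R(1,0) f=1→J1  3|1|0
C(1,2) f=2→J2  3|1|1
+link3  4|1|1
+link4  5|1|1
+link5  6|1|1
PS(0,3) f=2→J2  6|1|2
PS(3,5) f=2→J2  6|1|3
+link6  7|1|3
PS(6,0) f=2→J2  7|1|4
+link7  8|1|4
C(7,3) f=2→J2  8|1|5
+link8  9|1|5
C(3,4) f=2→J2  9|1|6
P(8,5) f=1→J1  9|2|6
+link9  10|2|6
PS(9,4) f=2→J2  10|2|7
M = 3(10−1)−2·2−7 = 27−4−7 = 16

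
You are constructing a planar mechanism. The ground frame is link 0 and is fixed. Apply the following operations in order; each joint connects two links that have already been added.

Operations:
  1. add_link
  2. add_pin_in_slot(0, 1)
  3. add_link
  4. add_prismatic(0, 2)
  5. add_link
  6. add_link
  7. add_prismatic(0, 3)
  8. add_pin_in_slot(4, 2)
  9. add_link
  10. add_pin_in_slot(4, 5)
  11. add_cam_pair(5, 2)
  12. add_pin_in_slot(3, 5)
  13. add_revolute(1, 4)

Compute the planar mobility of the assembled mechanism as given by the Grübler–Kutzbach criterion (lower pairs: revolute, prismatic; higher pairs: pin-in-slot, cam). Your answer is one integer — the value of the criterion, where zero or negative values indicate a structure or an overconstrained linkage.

M = 4

(L,J1,J2)=(1,0,0); link0 fixed
link1: (2,0,0)
PS 0-1 [J2]: (2,0,1)
link2: (3,0,1)
P 0-2 [J1]: (3,1,1)
link3: (4,1,1)
link4: (5,1,1)
P 0-3 [J1]: (5,2,1)
PS 4-2 [J2]: (5,2,2)
link5: (6,2,2)
PS 4-5 [J2]: (6,2,3)
C 5-2 [J2]: (6,2,4)
PS 3-5 [J2]: (6,2,5)
R 1-4 [J1]: (6,3,5)
Grübler: 3·5 − 2·3 − 5 = 4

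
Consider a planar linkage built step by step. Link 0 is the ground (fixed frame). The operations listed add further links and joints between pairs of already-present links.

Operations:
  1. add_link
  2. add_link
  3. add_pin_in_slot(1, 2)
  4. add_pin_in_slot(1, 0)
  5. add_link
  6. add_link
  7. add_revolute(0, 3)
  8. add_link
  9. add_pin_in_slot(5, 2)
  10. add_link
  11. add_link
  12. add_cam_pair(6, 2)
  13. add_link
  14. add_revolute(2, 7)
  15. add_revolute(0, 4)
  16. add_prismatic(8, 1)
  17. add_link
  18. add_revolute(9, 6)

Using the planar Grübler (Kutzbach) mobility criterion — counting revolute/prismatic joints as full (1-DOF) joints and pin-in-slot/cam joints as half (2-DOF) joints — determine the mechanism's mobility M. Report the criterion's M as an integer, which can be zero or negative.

M = 13

ground; <1,0,0>
#1 <2,0,0>
#2 <3,0,0>
PS:1↔2 J2 <3,0,1>
PS:1↔0 J2 <3,0,2>
#3 <4,0,2>
#4 <5,0,2>
R:0↔3 J1 <5,1,2>
#5 <6,1,2>
PS:5↔2 J2 <6,1,3>
#6 <7,1,3>
#7 <8,1,3>
C:6↔2 J2 <8,1,4>
#8 <9,1,4>
R:2↔7 J1 <9,2,4>
R:0↔4 J1 <9,3,4>
P:8↔1 J1 <9,4,4>
#9 <10,4,4>
R:9↔6 J1 <10,5,4>
3×9 − 2×5 − 1×4 = 13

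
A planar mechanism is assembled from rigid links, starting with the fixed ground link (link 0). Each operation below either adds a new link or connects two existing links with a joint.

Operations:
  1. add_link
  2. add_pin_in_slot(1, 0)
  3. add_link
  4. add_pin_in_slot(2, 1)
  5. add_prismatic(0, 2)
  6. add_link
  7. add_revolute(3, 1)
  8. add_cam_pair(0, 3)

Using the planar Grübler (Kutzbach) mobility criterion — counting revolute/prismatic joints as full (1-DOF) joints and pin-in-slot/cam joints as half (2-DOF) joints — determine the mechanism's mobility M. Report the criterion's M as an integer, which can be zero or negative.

M = 2

L=1 J1=0 J2=0
add link → L=2 J1=0 J2=0
PS@1,0 dof=2 J2 → L=2 J1=0 J2=1
add link → L=3 J1=0 J2=1
PS@2,1 dof=2 J2 → L=3 J1=0 J2=2
P@0,2 dof=1 J1 → L=3 J1=1 J2=2
add link → L=4 J1=1 J2=2
R@3,1 dof=1 J1 → L=4 J1=2 J2=2
C@0,3 dof=2 J2 → L=4 J1=2 J2=3
M=3(L−1)−2J1−J2=3·3−2·2−3=2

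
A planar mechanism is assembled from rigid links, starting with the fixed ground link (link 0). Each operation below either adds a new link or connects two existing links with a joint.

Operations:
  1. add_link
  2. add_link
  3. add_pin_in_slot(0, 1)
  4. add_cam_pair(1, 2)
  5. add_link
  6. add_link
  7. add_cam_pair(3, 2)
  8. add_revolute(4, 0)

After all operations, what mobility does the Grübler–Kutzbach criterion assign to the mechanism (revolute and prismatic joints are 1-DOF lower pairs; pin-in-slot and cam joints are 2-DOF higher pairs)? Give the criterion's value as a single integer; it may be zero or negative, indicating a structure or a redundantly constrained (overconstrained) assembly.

[1;0;0] (link 0 is ground)
L+ [2;0;0]
L+ [3;0;0]
PS(0,1)∈J2 [3;0;1]
C(1,2)∈J2 [3;0;2]
L+ [4;0;2]
L+ [5;0;2]
C(3,2)∈J2 [5;0;3]
R(4,0)∈J1 [5;1;3]
mobility = 12 − 2 − 3 = 7

M = 7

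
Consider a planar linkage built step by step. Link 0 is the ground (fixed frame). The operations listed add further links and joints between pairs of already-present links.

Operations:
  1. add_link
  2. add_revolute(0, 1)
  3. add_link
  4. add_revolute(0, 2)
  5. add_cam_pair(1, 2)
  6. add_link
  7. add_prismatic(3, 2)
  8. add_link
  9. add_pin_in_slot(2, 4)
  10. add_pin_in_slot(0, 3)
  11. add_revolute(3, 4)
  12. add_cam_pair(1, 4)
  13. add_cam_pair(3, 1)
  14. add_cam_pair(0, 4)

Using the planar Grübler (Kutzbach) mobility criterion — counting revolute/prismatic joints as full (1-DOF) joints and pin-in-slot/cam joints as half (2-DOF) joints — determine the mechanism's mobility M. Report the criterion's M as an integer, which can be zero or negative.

M = -2

(L,J1,J2)=(1,0,0); link0 fixed
link1: (2,0,0)
R 0-1 [J1]: (2,1,0)
link2: (3,1,0)
R 0-2 [J1]: (3,2,0)
C 1-2 [J2]: (3,2,1)
link3: (4,2,1)
P 3-2 [J1]: (4,3,1)
link4: (5,3,1)
PS 2-4 [J2]: (5,3,2)
PS 0-3 [J2]: (5,3,3)
R 3-4 [J1]: (5,4,3)
C 1-4 [J2]: (5,4,4)
C 3-1 [J2]: (5,4,5)
C 0-4 [J2]: (5,4,6)
Grübler: 3·4 − 2·4 − 6 = -2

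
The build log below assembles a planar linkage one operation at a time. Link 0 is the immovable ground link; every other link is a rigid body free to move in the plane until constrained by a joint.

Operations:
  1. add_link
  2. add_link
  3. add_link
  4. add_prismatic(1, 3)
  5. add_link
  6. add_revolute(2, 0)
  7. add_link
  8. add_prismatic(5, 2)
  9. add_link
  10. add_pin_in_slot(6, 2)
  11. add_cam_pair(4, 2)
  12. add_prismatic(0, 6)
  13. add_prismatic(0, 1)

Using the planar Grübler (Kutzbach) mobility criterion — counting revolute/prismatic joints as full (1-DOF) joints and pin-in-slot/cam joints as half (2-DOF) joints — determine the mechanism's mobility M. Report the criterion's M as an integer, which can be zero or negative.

M = 6

[1;0;0] (link 0 is ground)
L+ [2;0;0]
L+ [3;0;0]
L+ [4;0;0]
P(1,3)∈J1 [4;1;0]
L+ [5;1;0]
R(2,0)∈J1 [5;2;0]
L+ [6;2;0]
P(5,2)∈J1 [6;3;0]
L+ [7;3;0]
PS(6,2)∈J2 [7;3;1]
C(4,2)∈J2 [7;3;2]
P(0,6)∈J1 [7;4;2]
P(0,1)∈J1 [7;5;2]
mobility = 18 − 10 − 2 = 6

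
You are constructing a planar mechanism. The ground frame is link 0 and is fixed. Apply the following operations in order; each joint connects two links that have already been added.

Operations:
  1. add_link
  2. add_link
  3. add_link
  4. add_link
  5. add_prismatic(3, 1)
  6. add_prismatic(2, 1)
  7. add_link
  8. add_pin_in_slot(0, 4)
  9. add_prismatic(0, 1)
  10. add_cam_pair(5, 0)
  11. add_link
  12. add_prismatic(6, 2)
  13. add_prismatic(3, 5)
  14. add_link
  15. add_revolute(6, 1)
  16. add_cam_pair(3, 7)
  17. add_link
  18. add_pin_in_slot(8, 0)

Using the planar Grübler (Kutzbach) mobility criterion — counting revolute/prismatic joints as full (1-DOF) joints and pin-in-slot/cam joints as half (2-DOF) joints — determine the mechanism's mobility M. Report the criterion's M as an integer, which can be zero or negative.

M = 8

link 0 = ground. State L|J1|J2 = 1|0|0
+link1  2|0|0
+link2  3|0|0
+link3  4|0|0
+link4  5|0|0
P(3,1) f=1→J1  5|1|0
P(2,1) f=1→J1  5|2|0
+link5  6|2|0
PS(0,4) f=2→J2  6|2|1
P(0,1) f=1→J1  6|3|1
C(5,0) f=2→J2  6|3|2
+link6  7|3|2
P(6,2) f=1→J1  7|4|2
P(3,5) f=1→J1  7|5|2
+link7  8|5|2
R(6,1) f=1→J1  8|6|2
C(3,7) f=2→J2  8|6|3
+link8  9|6|3
PS(8,0) f=2→J2  9|6|4
M = 3(9−1)−2·6−4 = 24−12−4 = 8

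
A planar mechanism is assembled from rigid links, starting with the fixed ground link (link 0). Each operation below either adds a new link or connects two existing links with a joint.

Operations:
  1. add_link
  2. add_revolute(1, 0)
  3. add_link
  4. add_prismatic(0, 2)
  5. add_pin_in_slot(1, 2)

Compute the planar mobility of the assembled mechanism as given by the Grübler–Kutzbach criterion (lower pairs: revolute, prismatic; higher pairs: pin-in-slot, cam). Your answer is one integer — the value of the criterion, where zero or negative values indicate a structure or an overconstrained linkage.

ground; <1,0,0>
#1 <2,0,0>
R:1↔0 J1 <2,1,0>
#2 <3,1,0>
P:0↔2 J1 <3,2,0>
PS:1↔2 J2 <3,2,1>
3×2 − 2×2 − 1×1 = 1

M = 1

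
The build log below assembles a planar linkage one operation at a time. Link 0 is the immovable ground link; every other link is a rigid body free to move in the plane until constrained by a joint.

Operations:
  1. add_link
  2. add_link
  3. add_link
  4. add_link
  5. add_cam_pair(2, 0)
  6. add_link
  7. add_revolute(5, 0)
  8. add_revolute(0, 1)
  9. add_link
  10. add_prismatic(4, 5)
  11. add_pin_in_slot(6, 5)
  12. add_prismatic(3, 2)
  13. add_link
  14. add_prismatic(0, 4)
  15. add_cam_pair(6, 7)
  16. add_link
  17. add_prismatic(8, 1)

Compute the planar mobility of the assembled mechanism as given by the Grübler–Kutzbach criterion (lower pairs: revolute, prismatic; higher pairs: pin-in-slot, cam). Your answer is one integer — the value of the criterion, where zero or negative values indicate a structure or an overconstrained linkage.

(L,J1,J2)=(1,0,0); link0 fixed
link1: (2,0,0)
link2: (3,0,0)
link3: (4,0,0)
link4: (5,0,0)
C 2-0 [J2]: (5,0,1)
link5: (6,0,1)
R 5-0 [J1]: (6,1,1)
R 0-1 [J1]: (6,2,1)
link6: (7,2,1)
P 4-5 [J1]: (7,3,1)
PS 6-5 [J2]: (7,3,2)
P 3-2 [J1]: (7,4,2)
link7: (8,4,2)
P 0-4 [J1]: (8,5,2)
C 6-7 [J2]: (8,5,3)
link8: (9,5,3)
P 8-1 [J1]: (9,6,3)
Grübler: 3·8 − 2·6 − 3 = 9

M = 9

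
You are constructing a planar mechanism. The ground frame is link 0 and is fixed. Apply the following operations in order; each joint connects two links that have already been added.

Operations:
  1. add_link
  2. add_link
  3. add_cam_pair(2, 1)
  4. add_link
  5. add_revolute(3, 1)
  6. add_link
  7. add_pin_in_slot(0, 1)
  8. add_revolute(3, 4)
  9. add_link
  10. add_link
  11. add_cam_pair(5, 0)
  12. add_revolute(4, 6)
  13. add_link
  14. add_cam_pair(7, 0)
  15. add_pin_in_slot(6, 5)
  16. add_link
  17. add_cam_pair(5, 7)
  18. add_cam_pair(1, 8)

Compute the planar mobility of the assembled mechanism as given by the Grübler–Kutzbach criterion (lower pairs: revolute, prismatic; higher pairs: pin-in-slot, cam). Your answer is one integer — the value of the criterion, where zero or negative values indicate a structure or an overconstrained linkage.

M = 11

(L,J1,J2)=(1,0,0); link0 fixed
link1: (2,0,0)
link2: (3,0,0)
C 2-1 [J2]: (3,0,1)
link3: (4,0,1)
R 3-1 [J1]: (4,1,1)
link4: (5,1,1)
PS 0-1 [J2]: (5,1,2)
R 3-4 [J1]: (5,2,2)
link5: (6,2,2)
link6: (7,2,2)
C 5-0 [J2]: (7,2,3)
R 4-6 [J1]: (7,3,3)
link7: (8,3,3)
C 7-0 [J2]: (8,3,4)
PS 6-5 [J2]: (8,3,5)
link8: (9,3,5)
C 5-7 [J2]: (9,3,6)
C 1-8 [J2]: (9,3,7)
Grübler: 3·8 − 2·3 − 7 = 11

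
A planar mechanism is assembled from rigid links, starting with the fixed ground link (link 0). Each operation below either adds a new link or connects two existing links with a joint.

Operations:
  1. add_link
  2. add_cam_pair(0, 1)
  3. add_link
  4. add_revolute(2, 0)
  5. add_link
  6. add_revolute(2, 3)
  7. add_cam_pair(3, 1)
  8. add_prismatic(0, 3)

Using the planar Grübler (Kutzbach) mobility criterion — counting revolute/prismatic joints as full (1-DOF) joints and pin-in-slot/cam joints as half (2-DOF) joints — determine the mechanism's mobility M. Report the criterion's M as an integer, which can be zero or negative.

M = 1

[1;0;0] (link 0 is ground)
L+ [2;0;0]
C(0,1)∈J2 [2;0;1]
L+ [3;0;1]
R(2,0)∈J1 [3;1;1]
L+ [4;1;1]
R(2,3)∈J1 [4;2;1]
C(3,1)∈J2 [4;2;2]
P(0,3)∈J1 [4;3;2]
mobility = 9 − 6 − 2 = 1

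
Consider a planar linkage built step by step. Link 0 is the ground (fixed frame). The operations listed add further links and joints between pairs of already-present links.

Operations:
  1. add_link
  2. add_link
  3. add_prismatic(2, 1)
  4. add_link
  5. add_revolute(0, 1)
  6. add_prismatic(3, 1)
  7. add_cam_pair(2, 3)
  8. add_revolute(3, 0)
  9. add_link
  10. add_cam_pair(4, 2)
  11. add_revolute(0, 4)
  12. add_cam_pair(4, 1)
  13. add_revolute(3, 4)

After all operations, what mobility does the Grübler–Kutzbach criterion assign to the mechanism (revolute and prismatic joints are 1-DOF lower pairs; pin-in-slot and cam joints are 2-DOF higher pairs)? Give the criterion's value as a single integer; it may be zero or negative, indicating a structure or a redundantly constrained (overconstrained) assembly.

M = -3

L=1 J1=0 J2=0
add link → L=2 J1=0 J2=0
add link → L=3 J1=0 J2=0
P@2,1 dof=1 J1 → L=3 J1=1 J2=0
add link → L=4 J1=1 J2=0
R@0,1 dof=1 J1 → L=4 J1=2 J2=0
P@3,1 dof=1 J1 → L=4 J1=3 J2=0
C@2,3 dof=2 J2 → L=4 J1=3 J2=1
R@3,0 dof=1 J1 → L=4 J1=4 J2=1
add link → L=5 J1=4 J2=1
C@4,2 dof=2 J2 → L=5 J1=4 J2=2
R@0,4 dof=1 J1 → L=5 J1=5 J2=2
C@4,1 dof=2 J2 → L=5 J1=5 J2=3
R@3,4 dof=1 J1 → L=5 J1=6 J2=3
M=3(L−1)−2J1−J2=3·4−2·6−3=-3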